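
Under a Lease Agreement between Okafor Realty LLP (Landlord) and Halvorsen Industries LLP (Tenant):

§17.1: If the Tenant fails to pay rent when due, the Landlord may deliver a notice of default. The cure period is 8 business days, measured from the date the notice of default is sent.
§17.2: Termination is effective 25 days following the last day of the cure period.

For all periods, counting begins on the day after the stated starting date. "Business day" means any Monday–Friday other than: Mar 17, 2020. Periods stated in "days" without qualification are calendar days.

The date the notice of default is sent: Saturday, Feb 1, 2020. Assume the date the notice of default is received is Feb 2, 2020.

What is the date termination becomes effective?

From Saturday, Feb 1, 2020, 8 business days (Feb 3, Feb 4, Feb 5, Feb 6, Feb 7, Feb 10, Feb 11, Feb 12, skipping weekends) brings us to Wednesday, Feb 12, 2020, which is the last day of the cure period.
The date termination becomes effective: Feb 12, 2020 + 25 days = Mar 8, 2020.

Mar 8, 2020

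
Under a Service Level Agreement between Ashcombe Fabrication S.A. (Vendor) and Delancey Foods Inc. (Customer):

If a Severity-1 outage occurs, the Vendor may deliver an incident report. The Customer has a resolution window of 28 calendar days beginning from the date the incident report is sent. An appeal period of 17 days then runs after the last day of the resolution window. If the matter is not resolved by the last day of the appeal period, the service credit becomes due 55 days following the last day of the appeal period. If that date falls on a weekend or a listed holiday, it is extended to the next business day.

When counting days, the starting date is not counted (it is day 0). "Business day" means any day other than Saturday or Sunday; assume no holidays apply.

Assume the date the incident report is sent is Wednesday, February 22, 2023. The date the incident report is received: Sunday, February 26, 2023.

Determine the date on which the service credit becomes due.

June 2, 2023

Adding 28 calendar days to February 22, 2023 gives March 22, 2023, which is the last day of the resolution window.
The last day of the appeal period: 17 calendar days after March 22, 2023 is April 8, 2023.
The date on which the service credit becomes due: 55 calendar days after April 8, 2023 is June 2, 2023. June 2, 2023 is a Friday, so no roll-forward applies.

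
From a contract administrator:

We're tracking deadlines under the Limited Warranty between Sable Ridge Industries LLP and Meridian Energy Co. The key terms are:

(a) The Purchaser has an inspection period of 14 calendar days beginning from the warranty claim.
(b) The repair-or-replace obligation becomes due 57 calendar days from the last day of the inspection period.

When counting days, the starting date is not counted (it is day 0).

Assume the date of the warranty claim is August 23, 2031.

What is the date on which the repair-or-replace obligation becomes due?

Adding 14 calendar days to August 23, 2031 gives September 6, 2031, which is the last day of the inspection period.
The date on which the repair-or-replace obligation becomes due: 57 calendar days after September 6, 2031 is November 2, 2031.

November 2, 2031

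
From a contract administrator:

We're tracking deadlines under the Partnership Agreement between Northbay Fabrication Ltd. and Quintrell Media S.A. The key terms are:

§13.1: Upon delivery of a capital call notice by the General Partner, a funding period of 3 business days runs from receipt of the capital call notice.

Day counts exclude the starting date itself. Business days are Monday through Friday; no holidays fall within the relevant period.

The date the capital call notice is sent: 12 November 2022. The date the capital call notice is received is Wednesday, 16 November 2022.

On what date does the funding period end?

The last day of the funding period: 3 business days after Wednesday, 16 November 2022, skipping weekends — Nov 17, Nov 18, Nov 21 — lands on Monday, 21 November 2022.

21 November 2022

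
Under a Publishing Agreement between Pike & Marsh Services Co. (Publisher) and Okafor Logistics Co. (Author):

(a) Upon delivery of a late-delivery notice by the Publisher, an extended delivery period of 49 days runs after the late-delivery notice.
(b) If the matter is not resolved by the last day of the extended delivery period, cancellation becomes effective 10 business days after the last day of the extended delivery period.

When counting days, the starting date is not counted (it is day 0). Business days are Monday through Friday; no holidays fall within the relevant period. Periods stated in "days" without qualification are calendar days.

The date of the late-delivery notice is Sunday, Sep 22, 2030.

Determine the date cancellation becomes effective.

Nov 22, 2030

Adding 49 calendar days to Sep 22, 2030 gives Nov 10, 2030, which is the last day of the extended delivery period.
From Sunday, Nov 10, 2030, 10 business days (Nov 11, Nov 12, Nov 13, Nov 14, Nov 15, Nov 18, Nov 19, Nov 20, Nov 21, Nov 22, skipping weekends) brings us to Friday, Nov 22, 2030, which is the date cancellation becomes effective.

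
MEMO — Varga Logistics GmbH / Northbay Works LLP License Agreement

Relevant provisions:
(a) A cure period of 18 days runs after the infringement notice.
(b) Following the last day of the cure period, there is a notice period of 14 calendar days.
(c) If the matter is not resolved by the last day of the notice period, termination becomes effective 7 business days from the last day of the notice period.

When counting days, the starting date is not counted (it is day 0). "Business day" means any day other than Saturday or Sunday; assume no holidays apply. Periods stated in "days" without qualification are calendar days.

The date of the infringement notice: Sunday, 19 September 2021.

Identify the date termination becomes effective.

The last day of the cure period: 18 calendar days after 19 September 2021 is 7 October 2021.
The last day of the notice period: 14 calendar days after 7 October 2021 is 21 October 2021.
The date termination becomes effective: counting 7 business days from Thursday, 21 October 2021 (Oct 22, Oct 25, Oct 26, Oct 27, Oct 28, Oct 29, Nov 1, skipping weekends) reaches Monday, 1 November 2021.

1 November 2021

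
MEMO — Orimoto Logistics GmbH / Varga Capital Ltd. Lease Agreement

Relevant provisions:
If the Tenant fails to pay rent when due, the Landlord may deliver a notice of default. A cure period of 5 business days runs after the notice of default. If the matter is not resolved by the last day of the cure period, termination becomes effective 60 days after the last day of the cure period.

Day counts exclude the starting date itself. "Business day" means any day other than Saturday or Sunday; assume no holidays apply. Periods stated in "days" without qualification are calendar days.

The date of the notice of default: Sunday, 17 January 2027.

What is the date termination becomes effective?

The last day of the cure period: 5 business days after Sunday, 17 January 2027, skipping weekends — Jan 18, Jan 19, Jan 20, Jan 21, Jan 22 — lands on Friday, 22 January 2027.
Adding 60 calendar days to 22 January 2027 gives 23 March 2027, which is the date termination becomes effective.

23 March 2027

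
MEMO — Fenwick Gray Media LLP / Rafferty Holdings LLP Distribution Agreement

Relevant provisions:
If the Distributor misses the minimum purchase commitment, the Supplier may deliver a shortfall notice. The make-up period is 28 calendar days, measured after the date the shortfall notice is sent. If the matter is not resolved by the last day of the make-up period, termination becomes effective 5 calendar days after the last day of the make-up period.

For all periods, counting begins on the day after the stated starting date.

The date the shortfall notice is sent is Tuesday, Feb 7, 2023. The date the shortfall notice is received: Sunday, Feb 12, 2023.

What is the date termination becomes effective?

Mar 12, 2023

The last day of the make-up period: Feb 7, 2023 + 28 days = Mar 7, 2023.
Adding 5 calendar days to Mar 7, 2023 gives Mar 12, 2023, which is the date termination becomes effective.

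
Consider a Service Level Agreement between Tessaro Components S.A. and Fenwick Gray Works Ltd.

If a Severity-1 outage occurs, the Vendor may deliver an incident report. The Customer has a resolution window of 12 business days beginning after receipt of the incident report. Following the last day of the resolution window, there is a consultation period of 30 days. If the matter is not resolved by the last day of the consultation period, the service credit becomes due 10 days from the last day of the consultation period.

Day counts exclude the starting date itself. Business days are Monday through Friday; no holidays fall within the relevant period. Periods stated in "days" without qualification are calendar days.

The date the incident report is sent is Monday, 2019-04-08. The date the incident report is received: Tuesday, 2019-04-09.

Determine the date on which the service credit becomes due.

2019-06-04

The last day of the resolution window: counting 12 business days from Tuesday, 2019-04-09 (Apr 10, Apr 11, Apr 12, Apr 15, …, Apr 23, Apr 24, Apr 25, skipping weekends) reaches Thursday, 2019-04-25.
The last day of the consultation period: 2019-04-25 + 30 days = 2019-05-25.
The date on which the service credit becomes due: 10 calendar days after 2019-05-25 is 2019-06-04.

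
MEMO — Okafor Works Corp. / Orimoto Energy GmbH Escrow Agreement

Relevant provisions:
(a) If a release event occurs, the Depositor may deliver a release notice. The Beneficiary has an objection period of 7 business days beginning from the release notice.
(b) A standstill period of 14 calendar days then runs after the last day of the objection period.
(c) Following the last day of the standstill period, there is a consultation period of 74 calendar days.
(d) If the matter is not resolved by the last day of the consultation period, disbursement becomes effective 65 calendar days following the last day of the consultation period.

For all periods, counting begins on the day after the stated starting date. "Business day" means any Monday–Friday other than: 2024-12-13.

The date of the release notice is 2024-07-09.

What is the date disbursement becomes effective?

From Tuesday, 2024-07-09, 7 business days (Jul 10, Jul 11, Jul 12, Jul 15, Jul 16, Jul 17, Jul 18, skipping weekends) brings us to Thursday, 2024-07-18, which is the last day of the objection period.
The last day of the standstill period: 2024-07-18 + 14 days = 2024-08-01.
The last day of the consultation period: 2024-08-01 + 74 days = 2024-10-14.
The date disbursement becomes effective: 65 calendar days after 2024-10-14 is 2024-12-18.

2024-12-18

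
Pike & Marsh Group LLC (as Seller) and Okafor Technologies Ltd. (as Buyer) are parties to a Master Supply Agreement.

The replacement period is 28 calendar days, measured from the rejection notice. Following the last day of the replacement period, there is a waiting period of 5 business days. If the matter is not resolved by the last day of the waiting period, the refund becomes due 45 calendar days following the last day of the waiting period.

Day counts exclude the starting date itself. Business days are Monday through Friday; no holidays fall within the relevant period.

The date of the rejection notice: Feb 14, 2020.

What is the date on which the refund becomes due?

May 4, 2020

The last day of the replacement period: 28 calendar days after Feb 14, 2020 is Mar 13, 2020.
From Friday, Mar 13, 2020, 5 business days (Mar 16, Mar 17, Mar 18, Mar 19, Mar 20, skipping weekends) brings us to Friday, Mar 20, 2020, which is the last day of the waiting period.
Adding 45 calendar days to Mar 20, 2020 gives May 4, 2020, which is the date on which the refund becomes due.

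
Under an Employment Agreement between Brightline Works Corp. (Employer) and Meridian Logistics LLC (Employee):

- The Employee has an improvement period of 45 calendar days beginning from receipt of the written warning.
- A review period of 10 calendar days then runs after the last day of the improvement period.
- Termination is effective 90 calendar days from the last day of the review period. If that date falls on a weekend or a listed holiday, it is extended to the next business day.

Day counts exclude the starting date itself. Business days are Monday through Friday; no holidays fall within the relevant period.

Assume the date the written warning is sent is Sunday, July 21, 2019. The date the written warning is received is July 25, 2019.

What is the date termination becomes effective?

The last day of the improvement period: 45 calendar days after July 25, 2019 is September 8, 2019.
The last day of the review period: September 8, 2019 + 10 days = September 18, 2019.
Adding 90 calendar days to September 18, 2019 gives December 17, 2019, which is the date termination becomes effective. December 17, 2019 is a Tuesday, so no roll-forward applies.

December 17, 2019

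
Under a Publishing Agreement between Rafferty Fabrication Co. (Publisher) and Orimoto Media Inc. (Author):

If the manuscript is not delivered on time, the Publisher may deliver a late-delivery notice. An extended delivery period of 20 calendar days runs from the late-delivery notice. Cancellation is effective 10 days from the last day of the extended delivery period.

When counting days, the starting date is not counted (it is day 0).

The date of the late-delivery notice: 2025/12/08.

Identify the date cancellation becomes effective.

Adding 20 calendar days to 2025/12/08 gives 2025/12/28, which is the last day of the extended delivery period.
Adding 10 calendar days to 2025/12/28 gives 2026/01/07, which is the date cancellation becomes effective.

2026/01/07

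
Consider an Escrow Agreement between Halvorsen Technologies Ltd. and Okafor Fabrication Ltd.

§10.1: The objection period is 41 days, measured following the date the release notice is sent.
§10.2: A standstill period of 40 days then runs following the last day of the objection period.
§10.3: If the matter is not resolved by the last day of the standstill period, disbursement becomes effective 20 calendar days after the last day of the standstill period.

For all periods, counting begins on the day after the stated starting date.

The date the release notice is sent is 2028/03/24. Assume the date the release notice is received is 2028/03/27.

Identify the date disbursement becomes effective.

The last day of the objection period: 41 calendar days after 2028/03/24 is 2028/05/04.
The last day of the standstill period: 2028/05/04 + 40 days = 2028/06/13.
The date disbursement becomes effective: 2028/06/13 + 20 days = 2028/07/03.

2028/07/03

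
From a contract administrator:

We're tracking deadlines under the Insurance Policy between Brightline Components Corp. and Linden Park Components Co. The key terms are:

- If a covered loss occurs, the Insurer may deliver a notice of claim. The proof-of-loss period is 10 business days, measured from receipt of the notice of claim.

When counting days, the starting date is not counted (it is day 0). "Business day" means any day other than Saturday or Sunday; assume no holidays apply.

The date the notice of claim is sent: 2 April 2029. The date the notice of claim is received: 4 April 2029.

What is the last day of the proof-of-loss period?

18 April 2029

From Wednesday, 4 April 2029, 10 business days (Apr 5, Apr 6, Apr 9, Apr 10, Apr 11, Apr 12, Apr 13, Apr 16, Apr 17, Apr 18, skipping weekends) brings us to Wednesday, 18 April 2029, which is the last day of the proof-of-loss period.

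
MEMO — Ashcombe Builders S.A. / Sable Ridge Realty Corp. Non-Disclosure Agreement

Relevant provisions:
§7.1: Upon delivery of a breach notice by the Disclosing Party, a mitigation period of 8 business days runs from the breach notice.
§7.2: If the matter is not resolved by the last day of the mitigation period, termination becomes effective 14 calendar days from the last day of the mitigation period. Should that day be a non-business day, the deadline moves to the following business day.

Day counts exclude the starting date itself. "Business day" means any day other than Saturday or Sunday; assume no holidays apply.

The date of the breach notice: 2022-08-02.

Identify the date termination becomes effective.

The last day of the mitigation period: 8 business days after Tuesday, 2022-08-02, skipping weekends — Aug 3, Aug 4, Aug 5, Aug 8, Aug 9, Aug 10, Aug 11, Aug 12 — lands on Friday, 2022-08-12.
The date termination becomes effective: 2022-08-12 + 14 days = 2022-08-26. 2022-08-26 is a Friday, so no roll-forward applies.

2022-08-26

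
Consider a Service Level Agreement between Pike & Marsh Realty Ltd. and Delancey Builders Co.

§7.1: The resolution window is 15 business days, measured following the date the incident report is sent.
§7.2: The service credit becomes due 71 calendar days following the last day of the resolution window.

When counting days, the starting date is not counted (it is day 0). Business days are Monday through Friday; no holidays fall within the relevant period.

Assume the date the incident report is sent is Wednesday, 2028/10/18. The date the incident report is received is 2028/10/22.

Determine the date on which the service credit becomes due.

From Wednesday, 2028/10/18, 15 business days (Oct 19, Oct 20, Oct 23, Oct 24, …, Nov 6, Nov 7, Nov 8, skipping weekends) brings us to Wednesday, 2028/11/08, which is the last day of the resolution window.
Adding 71 calendar days to 2028/11/08 gives 2029/01/18, which is the date on which the service credit becomes due.

2029/01/18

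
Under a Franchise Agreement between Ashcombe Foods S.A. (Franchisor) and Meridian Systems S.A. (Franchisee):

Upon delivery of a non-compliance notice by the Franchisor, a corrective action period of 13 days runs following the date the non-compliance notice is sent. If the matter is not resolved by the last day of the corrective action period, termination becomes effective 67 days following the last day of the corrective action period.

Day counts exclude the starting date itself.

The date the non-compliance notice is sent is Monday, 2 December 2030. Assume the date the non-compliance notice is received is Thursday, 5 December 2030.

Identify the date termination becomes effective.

The last day of the corrective action period: 13 calendar days after 2 December 2030 is 15 December 2030.
Adding 67 calendar days to 15 December 2030 gives 20 February 2031, which is the date termination becomes effective.

20 February 2031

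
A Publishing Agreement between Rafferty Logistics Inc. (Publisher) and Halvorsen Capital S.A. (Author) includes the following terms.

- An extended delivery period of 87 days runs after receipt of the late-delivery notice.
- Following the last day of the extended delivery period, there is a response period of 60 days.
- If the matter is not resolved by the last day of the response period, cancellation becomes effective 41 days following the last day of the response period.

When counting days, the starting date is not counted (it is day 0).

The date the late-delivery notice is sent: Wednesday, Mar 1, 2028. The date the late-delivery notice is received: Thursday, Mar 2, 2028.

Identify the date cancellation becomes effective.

Adding 87 calendar days to Mar 2, 2028 gives May 28, 2028, which is the last day of the extended delivery period.
The last day of the response period: May 28, 2028 + 60 days = Jul 27, 2028.
The date cancellation becomes effective: Jul 27, 2028 + 41 days = Sep 6, 2028.

Sep 6, 2028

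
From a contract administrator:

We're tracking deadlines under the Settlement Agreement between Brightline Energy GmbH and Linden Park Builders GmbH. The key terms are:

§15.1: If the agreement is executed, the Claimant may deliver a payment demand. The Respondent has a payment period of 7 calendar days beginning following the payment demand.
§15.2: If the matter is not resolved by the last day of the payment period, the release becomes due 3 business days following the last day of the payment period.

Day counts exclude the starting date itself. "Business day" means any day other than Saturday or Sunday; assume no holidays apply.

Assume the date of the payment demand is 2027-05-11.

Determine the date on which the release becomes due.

2027-05-21

The last day of the payment period: 7 calendar days after 2027-05-11 is 2027-05-18.
The date on which the release becomes due: 3 business days after Tuesday, 2027-05-18, skipping weekends — May 19, May 20, May 21 — lands on Friday, 2027-05-21.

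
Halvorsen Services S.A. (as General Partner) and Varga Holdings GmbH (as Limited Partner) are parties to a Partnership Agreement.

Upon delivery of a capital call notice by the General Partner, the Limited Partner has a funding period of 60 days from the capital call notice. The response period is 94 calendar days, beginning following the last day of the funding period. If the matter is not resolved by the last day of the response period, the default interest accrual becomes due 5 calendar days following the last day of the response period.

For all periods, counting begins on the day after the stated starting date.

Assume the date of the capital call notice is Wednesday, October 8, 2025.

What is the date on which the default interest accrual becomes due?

March 16, 2026

The last day of the funding period: 60 calendar days after October 8, 2025 is December 7, 2025.
Adding 94 calendar days to December 7, 2025 gives March 11, 2026, which is the last day of the response period.
The date on which the default interest accrual becomes due: 5 calendar days after March 11, 2026 is March 16, 2026.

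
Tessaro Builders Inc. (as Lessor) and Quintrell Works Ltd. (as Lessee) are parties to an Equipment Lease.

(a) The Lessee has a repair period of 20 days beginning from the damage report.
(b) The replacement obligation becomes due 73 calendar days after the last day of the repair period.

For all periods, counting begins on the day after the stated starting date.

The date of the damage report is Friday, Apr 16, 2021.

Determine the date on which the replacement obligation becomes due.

Jul 18, 2021

The last day of the repair period: 20 calendar days after Apr 16, 2021 is May 6, 2021.
Adding 73 calendar days to May 6, 2021 gives Jul 18, 2021, which is the date on which the replacement obligation becomes due.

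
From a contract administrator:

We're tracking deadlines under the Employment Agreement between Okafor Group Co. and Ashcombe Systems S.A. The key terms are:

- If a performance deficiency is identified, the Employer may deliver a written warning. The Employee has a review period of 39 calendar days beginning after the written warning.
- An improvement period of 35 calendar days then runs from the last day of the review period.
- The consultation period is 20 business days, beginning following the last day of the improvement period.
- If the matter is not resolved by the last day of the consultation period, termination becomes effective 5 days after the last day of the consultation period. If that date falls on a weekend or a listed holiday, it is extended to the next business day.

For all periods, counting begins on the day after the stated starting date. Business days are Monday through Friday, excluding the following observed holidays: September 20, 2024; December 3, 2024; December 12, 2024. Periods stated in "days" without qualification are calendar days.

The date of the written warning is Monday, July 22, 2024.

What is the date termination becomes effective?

November 6, 2024

The last day of the review period: July 22, 2024 + 39 days = August 30, 2024.
The last day of the improvement period: August 30, 2024 + 35 days = October 4, 2024.
The last day of the consultation period: counting 20 business days from Friday, October 4, 2024 (Oct 7, Oct 8, Oct 9, Oct 10, …, Oct 30, Oct 31, Nov 1, skipping weekends) reaches Friday, November 1, 2024.
The date termination becomes effective: November 1, 2024 + 5 days = November 6, 2024. November 6, 2024 is a Wednesday and is not a listed holiday, so no roll-forward applies.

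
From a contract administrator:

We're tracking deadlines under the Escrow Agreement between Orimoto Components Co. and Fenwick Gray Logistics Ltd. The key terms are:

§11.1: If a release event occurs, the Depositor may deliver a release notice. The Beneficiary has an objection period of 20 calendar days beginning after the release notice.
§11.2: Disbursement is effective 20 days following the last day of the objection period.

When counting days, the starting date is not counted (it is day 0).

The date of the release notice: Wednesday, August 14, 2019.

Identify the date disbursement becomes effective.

September 23, 2019

The last day of the objection period: 20 calendar days after August 14, 2019 is September 3, 2019.
Adding 20 calendar days to September 3, 2019 gives September 23, 2019, which is the date disbursement becomes effective.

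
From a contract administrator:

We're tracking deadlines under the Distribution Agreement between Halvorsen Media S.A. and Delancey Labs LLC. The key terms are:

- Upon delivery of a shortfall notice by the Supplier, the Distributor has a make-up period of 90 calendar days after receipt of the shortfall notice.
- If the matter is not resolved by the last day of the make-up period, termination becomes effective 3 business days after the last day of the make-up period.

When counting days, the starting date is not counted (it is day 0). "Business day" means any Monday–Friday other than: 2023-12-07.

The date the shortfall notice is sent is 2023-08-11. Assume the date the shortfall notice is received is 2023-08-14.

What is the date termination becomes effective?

Adding 90 calendar days to 2023-08-14 gives 2023-11-12, which is the last day of the make-up period.
The date termination becomes effective: 3 business days after Sunday, 2023-11-12, skipping weekends — Nov 13, Nov 14, Nov 15 — lands on Wednesday, 2023-11-15.

2023-11-15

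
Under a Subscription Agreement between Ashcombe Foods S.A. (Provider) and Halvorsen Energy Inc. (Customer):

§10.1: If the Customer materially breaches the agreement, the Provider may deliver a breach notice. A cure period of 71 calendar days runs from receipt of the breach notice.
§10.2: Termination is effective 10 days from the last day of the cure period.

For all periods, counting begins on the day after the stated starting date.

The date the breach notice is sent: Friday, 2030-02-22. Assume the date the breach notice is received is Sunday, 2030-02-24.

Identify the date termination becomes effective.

2030-05-16

The last day of the cure period: 71 calendar days after 2030-02-24 is 2030-05-06.
Adding 10 calendar days to 2030-05-06 gives 2030-05-16, which is the date termination becomes effective.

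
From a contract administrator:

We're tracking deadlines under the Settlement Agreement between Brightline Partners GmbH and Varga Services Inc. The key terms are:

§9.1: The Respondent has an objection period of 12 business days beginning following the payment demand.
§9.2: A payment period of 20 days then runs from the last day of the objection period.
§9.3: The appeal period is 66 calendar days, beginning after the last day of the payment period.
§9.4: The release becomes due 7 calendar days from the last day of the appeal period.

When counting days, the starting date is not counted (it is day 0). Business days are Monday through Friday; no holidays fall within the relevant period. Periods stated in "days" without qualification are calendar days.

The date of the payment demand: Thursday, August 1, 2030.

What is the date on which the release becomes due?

November 20, 2030

The last day of the objection period: 12 business days after Thursday, August 1, 2030, skipping weekends — Aug 2, Aug 5, Aug 6, Aug 7, …, Aug 15, Aug 16, Aug 19 — lands on Monday, August 19, 2030.
The last day of the payment period: August 19, 2030 + 20 days = September 8, 2030.
The last day of the appeal period: September 8, 2030 + 66 days = November 13, 2030.
The date on which the release becomes due: November 13, 2030 + 7 days = November 20, 2030.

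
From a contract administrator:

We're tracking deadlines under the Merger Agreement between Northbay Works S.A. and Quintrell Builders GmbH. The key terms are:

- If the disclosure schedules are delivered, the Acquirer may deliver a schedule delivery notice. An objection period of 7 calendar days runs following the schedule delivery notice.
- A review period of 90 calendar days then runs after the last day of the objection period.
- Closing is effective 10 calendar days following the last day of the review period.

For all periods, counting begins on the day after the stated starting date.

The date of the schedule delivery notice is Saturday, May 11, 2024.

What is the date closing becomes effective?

August 26, 2024

The last day of the objection period: May 11, 2024 + 7 days = May 18, 2024.
Adding 90 calendar days to May 18, 2024 gives August 16, 2024, which is the last day of the review period.
The date closing becomes effective: 10 calendar days after August 16, 2024 is August 26, 2024.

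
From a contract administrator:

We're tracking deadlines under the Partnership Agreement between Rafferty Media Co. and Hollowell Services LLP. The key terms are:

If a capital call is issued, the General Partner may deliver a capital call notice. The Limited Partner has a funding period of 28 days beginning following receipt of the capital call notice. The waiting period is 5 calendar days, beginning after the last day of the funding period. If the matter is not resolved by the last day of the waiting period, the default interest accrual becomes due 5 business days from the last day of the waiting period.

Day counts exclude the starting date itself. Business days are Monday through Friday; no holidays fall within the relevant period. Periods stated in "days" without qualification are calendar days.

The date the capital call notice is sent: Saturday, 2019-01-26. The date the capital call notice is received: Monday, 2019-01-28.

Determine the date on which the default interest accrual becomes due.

2019-03-08

Adding 28 calendar days to 2019-01-28 gives 2019-02-25, which is the last day of the funding period.
Adding 5 calendar days to 2019-02-25 gives 2019-03-02, which is the last day of the waiting period.
The date on which the default interest accrual becomes due: counting 5 business days from Saturday, 2019-03-02 (Mar 4, Mar 5, Mar 6, Mar 7, Mar 8, skipping weekends) reaches Friday, 2019-03-08.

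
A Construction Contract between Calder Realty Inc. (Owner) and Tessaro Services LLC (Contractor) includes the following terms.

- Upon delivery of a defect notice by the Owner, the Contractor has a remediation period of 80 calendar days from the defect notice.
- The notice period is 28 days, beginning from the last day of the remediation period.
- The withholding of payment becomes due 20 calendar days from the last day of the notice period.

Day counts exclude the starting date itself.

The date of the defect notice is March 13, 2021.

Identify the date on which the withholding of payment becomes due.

Adding 80 calendar days to March 13, 2021 gives June 1, 2021, which is the last day of the remediation period.
Adding 28 calendar days to June 1, 2021 gives June 29, 2021, which is the last day of the notice period.
The date on which the withholding of payment becomes due: June 29, 2021 + 20 days = July 19, 2021.

July 19, 2021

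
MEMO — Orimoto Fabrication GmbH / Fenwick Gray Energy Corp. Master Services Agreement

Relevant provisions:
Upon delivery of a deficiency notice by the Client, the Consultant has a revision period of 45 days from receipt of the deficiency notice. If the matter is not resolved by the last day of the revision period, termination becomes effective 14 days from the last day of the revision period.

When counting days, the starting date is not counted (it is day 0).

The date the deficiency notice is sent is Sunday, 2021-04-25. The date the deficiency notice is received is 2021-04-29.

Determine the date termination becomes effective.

2021-06-27

The last day of the revision period: 45 calendar days after 2021-04-29 is 2021-06-13.
The date termination becomes effective: 14 calendar days after 2021-06-13 is 2021-06-27.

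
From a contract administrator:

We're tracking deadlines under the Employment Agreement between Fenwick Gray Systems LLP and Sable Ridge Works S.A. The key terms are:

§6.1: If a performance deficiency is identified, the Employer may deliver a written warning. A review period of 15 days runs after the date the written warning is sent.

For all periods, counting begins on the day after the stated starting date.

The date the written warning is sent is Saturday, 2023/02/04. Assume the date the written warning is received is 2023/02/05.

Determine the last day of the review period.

2023/02/19

The last day of the review period: 15 calendar days after 2023/02/04 is 2023/02/19.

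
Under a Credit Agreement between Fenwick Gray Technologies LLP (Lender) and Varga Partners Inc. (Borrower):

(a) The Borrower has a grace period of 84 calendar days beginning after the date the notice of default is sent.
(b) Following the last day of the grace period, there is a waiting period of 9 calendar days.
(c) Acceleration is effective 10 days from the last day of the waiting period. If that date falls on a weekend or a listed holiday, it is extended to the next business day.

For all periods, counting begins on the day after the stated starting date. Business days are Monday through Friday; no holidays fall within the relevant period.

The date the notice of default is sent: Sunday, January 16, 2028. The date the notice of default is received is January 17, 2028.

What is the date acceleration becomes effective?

The last day of the grace period: January 16, 2028 + 84 days = April 9, 2028.
The last day of the waiting period: 9 calendar days after April 9, 2028 is April 18, 2028.
The date acceleration becomes effective: April 18, 2028 + 10 days = April 28, 2028. April 28, 2028 is a Friday, so no roll-forward applies.

April 28, 2028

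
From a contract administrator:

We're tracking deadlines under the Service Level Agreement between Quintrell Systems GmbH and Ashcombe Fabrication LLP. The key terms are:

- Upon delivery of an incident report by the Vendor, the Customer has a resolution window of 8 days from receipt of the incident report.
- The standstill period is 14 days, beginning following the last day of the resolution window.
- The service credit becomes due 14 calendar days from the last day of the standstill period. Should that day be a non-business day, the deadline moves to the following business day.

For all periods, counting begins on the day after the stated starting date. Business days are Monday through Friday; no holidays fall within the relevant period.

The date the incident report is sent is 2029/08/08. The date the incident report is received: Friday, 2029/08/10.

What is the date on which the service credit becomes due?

2029/09/17

The last day of the resolution window: 2029/08/10 + 8 days = 2029/08/18.
Adding 14 calendar days to 2029/08/18 gives 2029/09/01, which is the last day of the standstill period.
The date on which the service credit becomes due: 2029/09/01 + 14 days = 2029/09/15. That falls on a Saturday, so it rolls to the next business day, Monday, 2029/09/17.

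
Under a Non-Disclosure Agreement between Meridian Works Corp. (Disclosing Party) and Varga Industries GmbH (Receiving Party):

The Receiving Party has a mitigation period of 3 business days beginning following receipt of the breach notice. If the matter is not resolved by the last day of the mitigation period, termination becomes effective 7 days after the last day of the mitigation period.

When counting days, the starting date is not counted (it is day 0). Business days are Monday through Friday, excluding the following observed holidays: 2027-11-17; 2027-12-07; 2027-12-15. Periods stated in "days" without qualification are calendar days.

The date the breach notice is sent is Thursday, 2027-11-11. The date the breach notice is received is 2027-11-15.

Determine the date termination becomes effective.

2027-11-26

From Monday, 2027-11-15, 3 business days (Nov 16, Nov 18, Nov 19, skipping weekends and the listed holiday on Nov 17) brings us to Friday, 2027-11-19, which is the last day of the mitigation period.
Adding 7 calendar days to 2027-11-19 gives 2027-11-26, which is the date termination becomes effective.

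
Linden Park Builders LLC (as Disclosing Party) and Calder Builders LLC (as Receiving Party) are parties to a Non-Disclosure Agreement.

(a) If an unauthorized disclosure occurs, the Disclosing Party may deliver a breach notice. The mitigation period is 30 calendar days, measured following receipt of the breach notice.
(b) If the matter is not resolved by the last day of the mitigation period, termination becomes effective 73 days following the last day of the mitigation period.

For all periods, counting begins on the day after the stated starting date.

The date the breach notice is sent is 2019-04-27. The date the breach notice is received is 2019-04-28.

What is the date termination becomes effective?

The last day of the mitigation period: 30 calendar days after 2019-04-28 is 2019-05-28.
The date termination becomes effective: 73 calendar days after 2019-05-28 is 2019-08-09.

2019-08-09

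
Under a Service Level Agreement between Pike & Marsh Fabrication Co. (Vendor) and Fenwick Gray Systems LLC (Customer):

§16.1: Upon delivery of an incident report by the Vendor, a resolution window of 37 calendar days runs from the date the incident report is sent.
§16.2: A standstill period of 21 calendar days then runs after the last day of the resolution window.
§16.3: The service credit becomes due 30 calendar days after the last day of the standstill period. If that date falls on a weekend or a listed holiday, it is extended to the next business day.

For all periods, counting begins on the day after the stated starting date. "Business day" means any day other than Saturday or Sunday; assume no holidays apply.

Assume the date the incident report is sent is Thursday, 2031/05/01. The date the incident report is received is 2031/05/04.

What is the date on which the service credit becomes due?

2031/07/28

Adding 37 calendar days to 2031/05/01 gives 2031/06/07, which is the last day of the resolution window.
The last day of the standstill period: 2031/06/07 + 21 days = 2031/06/28.
The date on which the service credit becomes due: 30 calendar days after 2031/06/28 is 2031/07/28. 2031/07/28 is a Monday, so no roll-forward applies.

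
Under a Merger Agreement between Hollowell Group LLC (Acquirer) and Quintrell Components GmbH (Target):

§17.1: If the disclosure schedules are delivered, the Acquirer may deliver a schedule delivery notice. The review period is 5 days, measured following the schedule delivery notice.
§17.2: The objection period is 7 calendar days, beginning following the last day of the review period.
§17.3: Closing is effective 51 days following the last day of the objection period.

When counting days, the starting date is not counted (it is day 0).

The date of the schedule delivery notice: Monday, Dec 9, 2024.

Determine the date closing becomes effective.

Feb 10, 2025

The last day of the review period: Dec 9, 2024 + 5 days = Dec 14, 2024.
The last day of the objection period: Dec 14, 2024 + 7 days = Dec 21, 2024.
The date closing becomes effective: 51 calendar days after Dec 21, 2024 is Feb 10, 2025.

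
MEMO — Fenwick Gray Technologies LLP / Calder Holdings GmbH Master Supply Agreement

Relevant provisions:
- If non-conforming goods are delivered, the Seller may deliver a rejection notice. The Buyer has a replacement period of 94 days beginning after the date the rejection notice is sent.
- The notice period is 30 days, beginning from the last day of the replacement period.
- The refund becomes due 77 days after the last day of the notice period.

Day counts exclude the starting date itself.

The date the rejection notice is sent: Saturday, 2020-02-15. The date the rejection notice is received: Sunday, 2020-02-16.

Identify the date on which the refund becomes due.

2020-09-03

Adding 94 calendar days to 2020-02-15 gives 2020-05-19, which is the last day of the replacement period.
Adding 30 calendar days to 2020-05-19 gives 2020-06-18, which is the last day of the notice period.
The date on which the refund becomes due: 77 calendar days after 2020-06-18 is 2020-09-03.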